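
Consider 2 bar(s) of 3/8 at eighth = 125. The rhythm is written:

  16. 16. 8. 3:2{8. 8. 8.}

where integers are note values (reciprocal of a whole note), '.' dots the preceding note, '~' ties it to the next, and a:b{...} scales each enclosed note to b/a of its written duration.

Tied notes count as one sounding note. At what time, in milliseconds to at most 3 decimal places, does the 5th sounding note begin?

note 5 onset = 4b = 1920.0ms

1. 0.0ms @ 0 + 360.0ms (3/4)
2. 360.0ms @ 3/4 + 360.0ms (3/4)
3. 720.0ms @ 3/2 + 720.0ms (3/2)
4. 1440.0ms @ 3 + 480.0ms (1)
5. 1920.0ms @ 4 + 480.0ms (1)
6. 2400.0ms @ 5 + 480.0ms (1)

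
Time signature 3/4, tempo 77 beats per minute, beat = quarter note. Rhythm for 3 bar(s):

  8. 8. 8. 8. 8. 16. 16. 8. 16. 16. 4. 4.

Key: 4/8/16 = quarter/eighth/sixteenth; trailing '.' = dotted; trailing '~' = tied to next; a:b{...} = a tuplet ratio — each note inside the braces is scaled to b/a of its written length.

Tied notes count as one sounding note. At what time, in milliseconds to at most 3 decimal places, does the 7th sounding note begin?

note 7 onset = 33/8b = 3214.286ms

1. 0.0ms @ 0 + 584.416ms (3/4)
2. 584.416ms @ 3/4 + 584.416ms (3/4)
3. 1168.831ms @ 3/2 + 584.416ms (3/4)
4. 1753.247ms @ 9/4 + 584.416ms (3/4)
5. 2337.662ms @ 3 + 584.416ms (3/4)
6. 2922.078ms @ 15/4 + 292.208ms (3/8)
7. 3214.286ms @ 33/8 + 292.208ms (3/8)
8. 3506.494ms @ 9/2 + 584.416ms (3/4)
9. 4090.909ms @ 21/4 + 292.208ms (3/8)
10. 4383.117ms @ 45/8 + 292.208ms (3/8)
11. 4675.325ms @ 6 + 1168.831ms (3/2)
12. 5844.156ms @ 15/2 + 1168.831ms (3/2)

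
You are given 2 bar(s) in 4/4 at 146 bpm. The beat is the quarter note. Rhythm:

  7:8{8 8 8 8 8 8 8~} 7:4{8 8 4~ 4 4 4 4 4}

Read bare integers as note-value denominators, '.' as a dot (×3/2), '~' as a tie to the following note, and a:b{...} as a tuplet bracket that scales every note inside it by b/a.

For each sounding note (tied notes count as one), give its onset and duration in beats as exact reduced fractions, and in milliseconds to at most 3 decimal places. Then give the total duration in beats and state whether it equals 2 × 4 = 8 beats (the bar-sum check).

1) 0.0ms=0b +234.834ms=4/7b
2) 234.834ms=4/7b +234.834ms=4/7b
3) 469.667ms=8/7b +234.834ms=4/7b
4) 704.501ms=12/7b +234.834ms=4/7b
5) 939.335ms=16/7b +234.834ms=4/7b
6) 1174.168ms=20/7b +234.834ms=4/7b
7) 1409.002ms=24/7b +352.25ms=6/7b
8) 1761.252ms=30/7b +117.417ms=2/7b
9) 1878.669ms=32/7b +469.667ms=8/7b
10) 2348.337ms=40/7b +234.834ms=4/7b
11) 2583.17ms=44/7b +234.834ms=4/7b
12) 2818.004ms=48/7b +234.834ms=4/7b
13) 3052.838ms=52/7b +234.834ms=4/7b
Σ=8b of 8 (146bpm 4/4) — PASS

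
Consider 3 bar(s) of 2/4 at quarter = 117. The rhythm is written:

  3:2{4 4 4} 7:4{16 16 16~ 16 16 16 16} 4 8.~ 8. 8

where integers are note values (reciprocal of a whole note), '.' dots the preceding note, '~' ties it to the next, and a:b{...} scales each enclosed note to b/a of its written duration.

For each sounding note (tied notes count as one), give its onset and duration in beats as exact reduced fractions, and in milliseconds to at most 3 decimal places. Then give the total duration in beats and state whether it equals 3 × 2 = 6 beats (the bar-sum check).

1) 0.0ms=0b +341.88ms=2/3b
2) 341.88ms=2/3b +341.88ms=2/3b
3) 683.761ms=4/3b +341.88ms=2/3b
4) 1025.641ms=2b +73.26ms=1/7b
5) 1098.901ms=15/7b +73.26ms=1/7b
6) 1172.161ms=16/7b +146.52ms=2/7b
7) 1318.681ms=18/7b +73.26ms=1/7b
8) 1391.941ms=19/7b +73.26ms=1/7b
9) 1465.201ms=20/7b +73.26ms=1/7b
10) 1538.462ms=3b +512.821ms=1b
11) 2051.282ms=4b +769.231ms=3/2b
12) 2820.513ms=11/2b +256.41ms=1/2b
Σ=6b of 6 (117bpm 2/4) — PASS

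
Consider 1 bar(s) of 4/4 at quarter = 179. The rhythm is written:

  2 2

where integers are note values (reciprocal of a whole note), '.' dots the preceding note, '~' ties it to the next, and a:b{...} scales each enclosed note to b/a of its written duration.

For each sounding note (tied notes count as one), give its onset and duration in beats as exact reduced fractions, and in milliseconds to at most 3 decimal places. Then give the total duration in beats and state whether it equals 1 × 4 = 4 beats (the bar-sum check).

1) 0.0ms=0b +670.391ms=2b
2) 670.391ms=2b +670.391ms=2b
Σ=4b of 4 (179bpm 4/4) — PASS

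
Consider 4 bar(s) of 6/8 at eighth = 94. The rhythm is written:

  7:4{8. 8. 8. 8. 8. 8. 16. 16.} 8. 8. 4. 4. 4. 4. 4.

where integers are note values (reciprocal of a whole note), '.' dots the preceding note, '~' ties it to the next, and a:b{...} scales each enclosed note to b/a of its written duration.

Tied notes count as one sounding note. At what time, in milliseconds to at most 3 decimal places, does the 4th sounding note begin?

1. 0.0ms @ 0 + 547.112ms (6/7)
2. 547.112ms @ 6/7 + 547.112ms (6/7)
3. 1094.225ms @ 12/7 + 547.112ms (6/7)
4. 1641.337ms @ 18/7 + 547.112ms (6/7)
5. 2188.45ms @ 24/7 + 547.112ms (6/7)
6. 2735.562ms @ 30/7 + 547.112ms (6/7)
7. 3282.675ms @ 36/7 + 273.556ms (3/7)
8. 3556.231ms @ 39/7 + 273.556ms (3/7)
9. 3829.787ms @ 6 + 957.447ms (3/2)
10. 4787.234ms @ 15/2 + 957.447ms (3/2)
11. 5744.681ms @ 9 + 1914.894ms (3)
12. 7659.574ms @ 12 + 1914.894ms (3)
13. 9574.468ms @ 15 + 1914.894ms (3)
14. 11489.362ms @ 18 + 1914.894ms (3)
15. 13404.255ms @ 21 + 1914.894ms (3)

note 4 onset = 18/7b = 1641.337ms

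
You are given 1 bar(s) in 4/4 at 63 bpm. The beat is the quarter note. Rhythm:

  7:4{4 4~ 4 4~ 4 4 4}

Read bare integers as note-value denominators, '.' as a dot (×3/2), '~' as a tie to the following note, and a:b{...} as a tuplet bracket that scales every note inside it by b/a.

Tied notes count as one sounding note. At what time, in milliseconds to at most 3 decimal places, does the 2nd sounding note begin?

1. 0.0ms @ 0 + 544.218ms (4/7)
2. 544.218ms @ 4/7 + 1088.435ms (8/7)
3. 1632.653ms @ 12/7 + 1088.435ms (8/7)
4. 2721.088ms @ 20/7 + 544.218ms (4/7)
5. 3265.306ms @ 24/7 + 544.218ms (4/7)

note 2 onset = 4/7b = 544.218ms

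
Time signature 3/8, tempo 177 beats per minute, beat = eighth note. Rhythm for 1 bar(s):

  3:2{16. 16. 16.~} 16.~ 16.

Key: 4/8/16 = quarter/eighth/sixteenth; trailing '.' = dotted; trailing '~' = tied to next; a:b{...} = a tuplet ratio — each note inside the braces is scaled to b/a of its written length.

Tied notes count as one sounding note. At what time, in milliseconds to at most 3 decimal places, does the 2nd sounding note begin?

note 2 onset = 1/2b = 169.492ms

1. 0.0ms @ 0 + 169.492ms (1/2)
2. 169.492ms @ 1/2 + 169.492ms (1/2)
3. 338.983ms @ 1 + 677.966ms (2)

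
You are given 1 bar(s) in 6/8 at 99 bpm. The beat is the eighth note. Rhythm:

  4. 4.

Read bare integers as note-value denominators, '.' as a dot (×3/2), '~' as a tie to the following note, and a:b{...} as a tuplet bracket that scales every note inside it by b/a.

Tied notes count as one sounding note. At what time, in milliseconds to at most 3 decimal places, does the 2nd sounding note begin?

1. 0.0ms @ 0 + 1818.182ms (3)
2. 1818.182ms @ 3 + 1818.182ms (3)

note 2 onset = 3b = 1818.182ms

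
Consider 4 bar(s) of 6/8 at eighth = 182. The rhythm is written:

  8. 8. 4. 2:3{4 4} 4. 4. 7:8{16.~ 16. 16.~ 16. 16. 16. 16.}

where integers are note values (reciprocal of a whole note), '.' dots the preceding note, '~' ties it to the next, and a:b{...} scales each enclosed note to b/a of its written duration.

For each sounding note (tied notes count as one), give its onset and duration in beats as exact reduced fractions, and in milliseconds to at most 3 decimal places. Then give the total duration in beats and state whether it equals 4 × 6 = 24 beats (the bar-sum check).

1) 0.0ms=0b +494.505ms=3/2b
2) 494.505ms=3/2b +494.505ms=3/2b
3) 989.011ms=3b +989.011ms=3b
4) 1978.022ms=6b +989.011ms=3b
5) 2967.033ms=9b +989.011ms=3b
6) 3956.044ms=12b +989.011ms=3b
7) 4945.055ms=15b +989.011ms=3b
8) 5934.066ms=18b +565.149ms=12/7b
9) 6499.215ms=138/7b +565.149ms=12/7b
10) 7064.364ms=150/7b +282.575ms=6/7b
11) 7346.939ms=156/7b +282.575ms=6/7b
12) 7629.513ms=162/7b +282.575ms=6/7b
Σ=24b of 24 (182bpm 6/8) — PASS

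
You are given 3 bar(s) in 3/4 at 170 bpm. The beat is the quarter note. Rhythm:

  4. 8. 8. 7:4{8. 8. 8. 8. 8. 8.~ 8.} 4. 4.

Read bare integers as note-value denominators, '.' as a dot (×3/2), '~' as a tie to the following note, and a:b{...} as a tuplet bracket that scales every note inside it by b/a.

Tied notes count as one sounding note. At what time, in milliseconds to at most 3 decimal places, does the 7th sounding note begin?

note 7 onset = 30/7b = 1512.605ms

1. 0.0ms @ 0 + 529.412ms (3/2)
2. 529.412ms @ 3/2 + 264.706ms (3/4)
3. 794.118ms @ 9/4 + 264.706ms (3/4)
4. 1058.824ms @ 3 + 151.261ms (3/7)
5. 1210.084ms @ 24/7 + 151.261ms (3/7)
6. 1361.345ms @ 27/7 + 151.261ms (3/7)
7. 1512.605ms @ 30/7 + 151.261ms (3/7)
8. 1663.866ms @ 33/7 + 151.261ms (3/7)
9. 1815.126ms @ 36/7 + 302.521ms (6/7)
10. 2117.647ms @ 6 + 529.412ms (3/2)
11. 2647.059ms @ 15/2 + 529.412ms (3/2)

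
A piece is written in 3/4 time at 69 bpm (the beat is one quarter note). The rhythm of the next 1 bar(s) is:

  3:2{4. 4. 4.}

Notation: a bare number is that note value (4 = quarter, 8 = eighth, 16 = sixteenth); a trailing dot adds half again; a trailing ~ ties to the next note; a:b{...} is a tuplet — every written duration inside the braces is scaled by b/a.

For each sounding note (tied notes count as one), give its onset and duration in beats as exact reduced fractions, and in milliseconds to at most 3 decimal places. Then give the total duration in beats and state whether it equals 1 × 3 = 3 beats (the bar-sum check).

1) 0.0ms=0b +869.565ms=1b
2) 869.565ms=1b +869.565ms=1b
3) 1739.13ms=2b +869.565ms=1b
Σ=3b of 3 (69bpm 3/4) — PASS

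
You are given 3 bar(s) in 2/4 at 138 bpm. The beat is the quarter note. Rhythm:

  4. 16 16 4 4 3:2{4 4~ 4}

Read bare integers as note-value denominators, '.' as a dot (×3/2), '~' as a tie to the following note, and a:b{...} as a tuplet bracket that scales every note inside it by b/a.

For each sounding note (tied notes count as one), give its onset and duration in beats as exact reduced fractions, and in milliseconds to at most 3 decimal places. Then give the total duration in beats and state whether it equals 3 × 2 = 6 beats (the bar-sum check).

1) 0.0ms=0b +652.174ms=3/2b
2) 652.174ms=3/2b +108.696ms=1/4b
3) 760.87ms=7/4b +108.696ms=1/4b
4) 869.565ms=2b +434.783ms=1b
5) 1304.348ms=3b +434.783ms=1b
6) 1739.13ms=4b +289.855ms=2/3b
7) 2028.986ms=14/3b +579.71ms=4/3b
Σ=6b of 6 (138bpm 2/4) — PASS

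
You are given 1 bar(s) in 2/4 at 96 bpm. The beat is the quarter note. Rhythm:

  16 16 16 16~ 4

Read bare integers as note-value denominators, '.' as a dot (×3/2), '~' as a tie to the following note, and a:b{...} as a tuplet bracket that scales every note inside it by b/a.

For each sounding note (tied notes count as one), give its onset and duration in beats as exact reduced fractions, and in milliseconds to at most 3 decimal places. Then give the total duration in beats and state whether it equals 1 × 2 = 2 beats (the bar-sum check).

1) 0.0ms=0b +156.25ms=1/4b
2) 156.25ms=1/4b +156.25ms=1/4b
3) 312.5ms=1/2b +156.25ms=1/4b
4) 468.75ms=3/4b +781.25ms=5/4b
Σ=2b of 2 (96bpm 2/4) — PASS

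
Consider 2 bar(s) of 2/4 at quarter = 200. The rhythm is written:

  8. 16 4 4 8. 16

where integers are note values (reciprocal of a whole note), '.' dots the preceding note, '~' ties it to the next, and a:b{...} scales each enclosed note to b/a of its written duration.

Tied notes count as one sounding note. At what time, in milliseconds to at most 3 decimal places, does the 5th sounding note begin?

note 5 onset = 3b = 900.0ms

1. 0.0ms @ 0 + 225.0ms (3/4)
2. 225.0ms @ 3/4 + 75.0ms (1/4)
3. 300.0ms @ 1 + 300.0ms (1)
4. 600.0ms @ 2 + 300.0ms (1)
5. 900.0ms @ 3 + 225.0ms (3/4)
6. 1125.0ms @ 15/4 + 75.0ms (1/4)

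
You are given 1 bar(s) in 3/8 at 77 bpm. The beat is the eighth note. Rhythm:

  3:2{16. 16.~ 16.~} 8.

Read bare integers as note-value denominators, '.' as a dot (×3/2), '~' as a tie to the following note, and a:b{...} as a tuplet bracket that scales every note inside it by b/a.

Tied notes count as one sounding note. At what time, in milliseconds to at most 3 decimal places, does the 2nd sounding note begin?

1. 0.0ms @ 0 + 389.61ms (1/2)
2. 389.61ms @ 1/2 + 1948.052ms (5/2)

note 2 onset = 1/2b = 389.61ms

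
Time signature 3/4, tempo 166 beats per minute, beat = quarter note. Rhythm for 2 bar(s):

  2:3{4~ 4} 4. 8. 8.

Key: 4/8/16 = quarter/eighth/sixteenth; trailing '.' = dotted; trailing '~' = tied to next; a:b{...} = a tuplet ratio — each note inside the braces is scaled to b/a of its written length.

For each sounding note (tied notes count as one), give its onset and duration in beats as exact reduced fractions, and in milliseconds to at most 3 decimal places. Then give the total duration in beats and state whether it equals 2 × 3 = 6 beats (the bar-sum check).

1) 0.0ms=0b +1084.337ms=3b
2) 1084.337ms=3b +542.169ms=3/2b
3) 1626.506ms=9/2b +271.084ms=3/4b
4) 1897.59ms=21/4b +271.084ms=3/4b
Σ=6b of 6 (166bpm 3/4) — PASS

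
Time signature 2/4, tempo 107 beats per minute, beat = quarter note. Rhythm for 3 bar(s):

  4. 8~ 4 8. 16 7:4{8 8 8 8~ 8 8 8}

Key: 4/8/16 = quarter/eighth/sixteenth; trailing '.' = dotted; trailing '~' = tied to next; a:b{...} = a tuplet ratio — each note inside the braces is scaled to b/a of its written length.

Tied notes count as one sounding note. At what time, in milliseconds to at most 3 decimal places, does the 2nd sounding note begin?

note 2 onset = 3/2b = 841.121ms

1. 0.0ms @ 0 + 841.121ms (3/2)
2. 841.121ms @ 3/2 + 841.121ms (3/2)
3. 1682.243ms @ 3 + 420.561ms (3/4)
4. 2102.804ms @ 15/4 + 140.187ms (1/4)
5. 2242.991ms @ 4 + 160.214ms (2/7)
6. 2403.204ms @ 30/7 + 160.214ms (2/7)
7. 2563.418ms @ 32/7 + 160.214ms (2/7)
8. 2723.632ms @ 34/7 + 320.427ms (4/7)
9. 3044.059ms @ 38/7 + 160.214ms (2/7)
10. 3204.272ms @ 40/7 + 160.214ms (2/7)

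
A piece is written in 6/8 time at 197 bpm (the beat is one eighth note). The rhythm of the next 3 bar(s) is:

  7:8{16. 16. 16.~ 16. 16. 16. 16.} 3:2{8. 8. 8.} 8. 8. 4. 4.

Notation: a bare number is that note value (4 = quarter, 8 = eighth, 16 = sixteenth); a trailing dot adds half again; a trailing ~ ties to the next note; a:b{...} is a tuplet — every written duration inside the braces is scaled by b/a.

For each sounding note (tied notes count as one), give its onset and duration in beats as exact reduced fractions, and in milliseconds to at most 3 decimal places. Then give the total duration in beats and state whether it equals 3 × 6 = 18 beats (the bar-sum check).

1) 0.0ms=0b +261.059ms=6/7b
2) 261.059ms=6/7b +261.059ms=6/7b
3) 522.117ms=12/7b +522.117ms=12/7b
4) 1044.235ms=24/7b +261.059ms=6/7b
5) 1305.294ms=30/7b +261.059ms=6/7b
6) 1566.352ms=36/7b +261.059ms=6/7b
7) 1827.411ms=6b +304.569ms=1b
8) 2131.98ms=7b +304.569ms=1b
9) 2436.548ms=8b +304.569ms=1b
10) 2741.117ms=9b +456.853ms=3/2b
11) 3197.97ms=21/2b +456.853ms=3/2b
12) 3654.822ms=12b +913.706ms=3b
13) 4568.528ms=15b +913.706ms=3b
Σ=18b of 18 (197bpm 6/8) — PASS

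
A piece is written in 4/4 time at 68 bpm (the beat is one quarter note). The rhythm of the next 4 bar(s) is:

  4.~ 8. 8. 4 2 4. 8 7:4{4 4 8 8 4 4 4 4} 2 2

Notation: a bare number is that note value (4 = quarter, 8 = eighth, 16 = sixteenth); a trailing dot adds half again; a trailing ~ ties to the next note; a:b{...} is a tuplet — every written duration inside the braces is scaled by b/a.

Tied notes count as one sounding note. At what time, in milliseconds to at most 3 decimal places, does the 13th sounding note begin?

1. 0.0ms @ 0 + 1985.294ms (9/4)
2. 1985.294ms @ 9/4 + 661.765ms (3/4)
3. 2647.059ms @ 3 + 882.353ms (1)
4. 3529.412ms @ 4 + 1764.706ms (2)
5. 5294.118ms @ 6 + 1323.529ms (3/2)
6. 6617.647ms @ 15/2 + 441.176ms (1/2)
7. 7058.824ms @ 8 + 504.202ms (4/7)
8. 7563.025ms @ 60/7 + 504.202ms (4/7)
9. 8067.227ms @ 64/7 + 252.101ms (2/7)
10. 8319.328ms @ 66/7 + 252.101ms (2/7)
11. 8571.429ms @ 68/7 + 504.202ms (4/7)
12. 9075.63ms @ 72/7 + 504.202ms (4/7)
13. 9579.832ms @ 76/7 + 504.202ms (4/7)
14. 10084.034ms @ 80/7 + 504.202ms (4/7)
15. 10588.235ms @ 12 + 1764.706ms (2)
16. 12352.941ms @ 14 + 1764.706ms (2)

note 13 onset = 76/7b = 9579.832ms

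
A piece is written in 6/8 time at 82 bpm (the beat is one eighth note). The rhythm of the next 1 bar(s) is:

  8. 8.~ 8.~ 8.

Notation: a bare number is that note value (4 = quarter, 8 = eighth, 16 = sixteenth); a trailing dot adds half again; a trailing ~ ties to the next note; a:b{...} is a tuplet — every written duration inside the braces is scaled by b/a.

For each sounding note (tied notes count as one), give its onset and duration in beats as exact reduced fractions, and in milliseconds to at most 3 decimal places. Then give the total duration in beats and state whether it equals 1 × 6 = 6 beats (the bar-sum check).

1) 0.0ms=0b +1097.561ms=3/2b
2) 1097.561ms=3/2b +3292.683ms=9/2b
Σ=6b of 6 (82bpm 6/8) — PASS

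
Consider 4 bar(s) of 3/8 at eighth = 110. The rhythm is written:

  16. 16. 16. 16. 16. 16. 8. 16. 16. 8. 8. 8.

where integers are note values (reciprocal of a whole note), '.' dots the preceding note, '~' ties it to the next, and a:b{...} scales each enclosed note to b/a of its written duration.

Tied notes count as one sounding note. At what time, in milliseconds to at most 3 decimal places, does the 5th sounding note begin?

note 5 onset = 3b = 1636.364ms

1. 0.0ms @ 0 + 409.091ms (3/4)
2. 409.091ms @ 3/4 + 409.091ms (3/4)
3. 818.182ms @ 3/2 + 409.091ms (3/4)
4. 1227.273ms @ 9/4 + 409.091ms (3/4)
5. 1636.364ms @ 3 + 409.091ms (3/4)
6. 2045.455ms @ 15/4 + 409.091ms (3/4)
7. 2454.545ms @ 9/2 + 818.182ms (3/2)
8. 3272.727ms @ 6 + 409.091ms (3/4)
9. 3681.818ms @ 27/4 + 409.091ms (3/4)
10. 4090.909ms @ 15/2 + 818.182ms (3/2)
11. 4909.091ms @ 9 + 818.182ms (3/2)
12. 5727.273ms @ 21/2 + 818.182ms (3/2)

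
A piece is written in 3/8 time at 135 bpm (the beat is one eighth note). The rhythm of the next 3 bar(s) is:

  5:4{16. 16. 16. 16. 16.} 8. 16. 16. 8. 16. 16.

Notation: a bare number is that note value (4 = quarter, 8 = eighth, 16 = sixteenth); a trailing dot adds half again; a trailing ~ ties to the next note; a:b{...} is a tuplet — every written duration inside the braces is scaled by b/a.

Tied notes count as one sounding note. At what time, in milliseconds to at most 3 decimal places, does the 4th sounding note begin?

note 4 onset = 9/5b = 800.0ms

1. 0.0ms @ 0 + 266.667ms (3/5)
2. 266.667ms @ 3/5 + 266.667ms (3/5)
3. 533.333ms @ 6/5 + 266.667ms (3/5)
4. 800.0ms @ 9/5 + 266.667ms (3/5)
5. 1066.667ms @ 12/5 + 266.667ms (3/5)
6. 1333.333ms @ 3 + 666.667ms (3/2)
7. 2000.0ms @ 9/2 + 333.333ms (3/4)
8. 2333.333ms @ 21/4 + 333.333ms (3/4)
9. 2666.667ms @ 6 + 666.667ms (3/2)
10. 3333.333ms @ 15/2 + 333.333ms (3/4)
11. 3666.667ms @ 33/4 + 333.333ms (3/4)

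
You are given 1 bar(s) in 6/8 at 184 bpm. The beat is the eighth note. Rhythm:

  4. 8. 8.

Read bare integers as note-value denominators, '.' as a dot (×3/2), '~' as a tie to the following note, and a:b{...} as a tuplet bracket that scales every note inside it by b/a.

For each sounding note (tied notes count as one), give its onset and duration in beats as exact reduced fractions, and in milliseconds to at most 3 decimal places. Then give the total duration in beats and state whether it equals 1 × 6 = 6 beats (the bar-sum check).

1) 0.0ms=0b +978.261ms=3b
2) 978.261ms=3b +489.13ms=3/2b
3) 1467.391ms=9/2b +489.13ms=3/2b
Σ=6b of 6 (184bpm 6/8) — PASS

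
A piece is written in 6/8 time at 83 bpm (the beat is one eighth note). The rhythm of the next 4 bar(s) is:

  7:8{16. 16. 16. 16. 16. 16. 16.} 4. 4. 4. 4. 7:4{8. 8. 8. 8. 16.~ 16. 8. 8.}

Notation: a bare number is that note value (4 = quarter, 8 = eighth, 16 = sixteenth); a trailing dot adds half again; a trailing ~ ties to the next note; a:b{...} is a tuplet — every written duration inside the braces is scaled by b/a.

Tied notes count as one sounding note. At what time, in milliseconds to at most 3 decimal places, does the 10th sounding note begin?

note 10 onset = 12b = 8674.699ms

1. 0.0ms @ 0 + 619.621ms (6/7)
2. 619.621ms @ 6/7 + 619.621ms (6/7)
3. 1239.243ms @ 12/7 + 619.621ms (6/7)
4. 1858.864ms @ 18/7 + 619.621ms (6/7)
5. 2478.485ms @ 24/7 + 619.621ms (6/7)
6. 3098.107ms @ 30/7 + 619.621ms (6/7)
7. 3717.728ms @ 36/7 + 619.621ms (6/7)
8. 4337.349ms @ 6 + 2168.675ms (3)
9. 6506.024ms @ 9 + 2168.675ms (3)
10. 8674.699ms @ 12 + 2168.675ms (3)
11. 10843.373ms @ 15 + 2168.675ms (3)
12. 13012.048ms @ 18 + 619.621ms (6/7)
13. 13631.67ms @ 132/7 + 619.621ms (6/7)
14. 14251.291ms @ 138/7 + 619.621ms (6/7)
15. 14870.912ms @ 144/7 + 619.621ms (6/7)
16. 15490.534ms @ 150/7 + 619.621ms (6/7)
17. 16110.155ms @ 156/7 + 619.621ms (6/7)
18. 16729.776ms @ 162/7 + 619.621ms (6/7)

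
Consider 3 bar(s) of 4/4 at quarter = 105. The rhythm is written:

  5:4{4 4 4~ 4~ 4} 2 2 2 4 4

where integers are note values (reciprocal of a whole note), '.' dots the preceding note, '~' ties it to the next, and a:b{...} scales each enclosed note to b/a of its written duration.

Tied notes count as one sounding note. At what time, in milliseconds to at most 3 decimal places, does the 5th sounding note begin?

1. 0.0ms @ 0 + 457.143ms (4/5)
2. 457.143ms @ 4/5 + 457.143ms (4/5)
3. 914.286ms @ 8/5 + 1371.429ms (12/5)
4. 2285.714ms @ 4 + 1142.857ms (2)
5. 3428.571ms @ 6 + 1142.857ms (2)
6. 4571.429ms @ 8 + 1142.857ms (2)
7. 5714.286ms @ 10 + 571.429ms (1)
8. 6285.714ms @ 11 + 571.429ms (1)

note 5 onset = 6b = 3428.571ms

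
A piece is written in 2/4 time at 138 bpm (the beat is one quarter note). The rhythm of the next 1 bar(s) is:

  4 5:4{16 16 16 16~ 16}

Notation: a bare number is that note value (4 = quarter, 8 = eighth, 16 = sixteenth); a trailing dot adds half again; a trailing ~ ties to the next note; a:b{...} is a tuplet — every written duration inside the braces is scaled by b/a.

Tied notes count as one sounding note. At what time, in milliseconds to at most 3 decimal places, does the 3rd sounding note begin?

note 3 onset = 6/5b = 521.739ms

1. 0.0ms @ 0 + 434.783ms (1)
2. 434.783ms @ 1 + 86.957ms (1/5)
3. 521.739ms @ 6/5 + 86.957ms (1/5)
4. 608.696ms @ 7/5 + 86.957ms (1/5)
5. 695.652ms @ 8/5 + 173.913ms (2/5)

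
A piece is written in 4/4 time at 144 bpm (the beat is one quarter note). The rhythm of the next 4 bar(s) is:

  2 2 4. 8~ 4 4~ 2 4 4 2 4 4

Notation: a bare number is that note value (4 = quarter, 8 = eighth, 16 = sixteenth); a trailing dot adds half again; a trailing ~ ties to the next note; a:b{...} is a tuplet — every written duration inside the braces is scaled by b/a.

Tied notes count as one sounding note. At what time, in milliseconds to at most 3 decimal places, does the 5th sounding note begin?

note 5 onset = 7b = 2916.667ms

1. 0.0ms @ 0 + 833.333ms (2)
2. 833.333ms @ 2 + 833.333ms (2)
3. 1666.667ms @ 4 + 625.0ms (3/2)
4. 2291.667ms @ 11/2 + 625.0ms (3/2)
5. 2916.667ms @ 7 + 1250.0ms (3)
6. 4166.667ms @ 10 + 416.667ms (1)
7. 4583.333ms @ 11 + 416.667ms (1)
8. 5000.0ms @ 12 + 833.333ms (2)
9. 5833.333ms @ 14 + 416.667ms (1)
10. 6250.0ms @ 15 + 416.667ms (1)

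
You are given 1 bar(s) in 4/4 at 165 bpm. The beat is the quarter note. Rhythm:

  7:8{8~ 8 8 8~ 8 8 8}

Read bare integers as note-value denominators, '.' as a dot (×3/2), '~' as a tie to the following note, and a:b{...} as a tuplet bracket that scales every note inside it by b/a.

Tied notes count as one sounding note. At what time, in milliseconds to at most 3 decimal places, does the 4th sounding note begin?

note 4 onset = 20/7b = 1038.961ms

1. 0.0ms @ 0 + 415.584ms (8/7)
2. 415.584ms @ 8/7 + 207.792ms (4/7)
3. 623.377ms @ 12/7 + 415.584ms (8/7)
4. 1038.961ms @ 20/7 + 207.792ms (4/7)
5. 1246.753ms @ 24/7 + 207.792ms (4/7)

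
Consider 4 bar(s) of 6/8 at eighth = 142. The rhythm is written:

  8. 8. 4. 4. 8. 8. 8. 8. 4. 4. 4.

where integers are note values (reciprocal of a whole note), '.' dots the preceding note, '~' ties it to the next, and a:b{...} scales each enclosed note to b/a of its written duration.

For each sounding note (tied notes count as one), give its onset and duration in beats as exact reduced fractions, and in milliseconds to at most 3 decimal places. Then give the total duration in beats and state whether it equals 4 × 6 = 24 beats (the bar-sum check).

1) 0.0ms=0b +633.803ms=3/2b
2) 633.803ms=3/2b +633.803ms=3/2b
3) 1267.606ms=3b +1267.606ms=3b
4) 2535.211ms=6b +1267.606ms=3b
5) 3802.817ms=9b +633.803ms=3/2b
6) 4436.62ms=21/2b +633.803ms=3/2b
7) 5070.423ms=12b +633.803ms=3/2b
8) 5704.225ms=27/2b +633.803ms=3/2b
9) 6338.028ms=15b +1267.606ms=3b
10) 7605.634ms=18b +1267.606ms=3b
11) 8873.239ms=21b +1267.606ms=3b
Σ=24b of 24 (142bpm 6/8) — PASS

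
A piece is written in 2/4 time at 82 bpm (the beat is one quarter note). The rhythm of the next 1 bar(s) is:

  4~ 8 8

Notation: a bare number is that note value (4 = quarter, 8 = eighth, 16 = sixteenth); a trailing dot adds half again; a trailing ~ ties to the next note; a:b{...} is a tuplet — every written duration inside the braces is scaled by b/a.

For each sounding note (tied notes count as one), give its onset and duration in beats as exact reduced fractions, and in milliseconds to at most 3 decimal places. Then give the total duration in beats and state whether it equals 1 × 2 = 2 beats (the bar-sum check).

1) 0.0ms=0b +1097.561ms=3/2b
2) 1097.561ms=3/2b +365.854ms=1/2b
Σ=2b of 2 (82bpm 2/4) — PASS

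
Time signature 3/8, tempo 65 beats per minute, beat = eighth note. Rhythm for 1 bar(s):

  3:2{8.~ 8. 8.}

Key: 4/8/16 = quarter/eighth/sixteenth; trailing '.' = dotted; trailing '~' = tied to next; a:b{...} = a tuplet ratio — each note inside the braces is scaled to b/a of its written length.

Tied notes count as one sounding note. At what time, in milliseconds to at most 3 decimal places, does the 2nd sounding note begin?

note 2 onset = 2b = 1846.154ms

1. 0.0ms @ 0 + 1846.154ms (2)
2. 1846.154ms @ 2 + 923.077ms (1)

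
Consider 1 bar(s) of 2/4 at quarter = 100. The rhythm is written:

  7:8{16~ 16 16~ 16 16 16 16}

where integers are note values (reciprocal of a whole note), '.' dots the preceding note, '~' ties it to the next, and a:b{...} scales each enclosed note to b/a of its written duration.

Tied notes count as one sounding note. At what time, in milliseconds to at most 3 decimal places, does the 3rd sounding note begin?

note 3 onset = 8/7b = 685.714ms

1. 0.0ms @ 0 + 342.857ms (4/7)
2. 342.857ms @ 4/7 + 342.857ms (4/7)
3. 685.714ms @ 8/7 + 171.429ms (2/7)
4. 857.143ms @ 10/7 + 171.429ms (2/7)
5. 1028.571ms @ 12/7 + 171.429ms (2/7)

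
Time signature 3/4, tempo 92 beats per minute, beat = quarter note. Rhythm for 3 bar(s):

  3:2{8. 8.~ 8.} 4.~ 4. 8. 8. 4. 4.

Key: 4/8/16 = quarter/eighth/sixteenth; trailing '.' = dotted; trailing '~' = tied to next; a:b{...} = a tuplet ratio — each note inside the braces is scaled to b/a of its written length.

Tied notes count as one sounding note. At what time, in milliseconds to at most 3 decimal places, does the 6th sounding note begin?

1. 0.0ms @ 0 + 326.087ms (1/2)
2. 326.087ms @ 1/2 + 652.174ms (1)
3. 978.261ms @ 3/2 + 1956.522ms (3)
4. 2934.783ms @ 9/2 + 489.13ms (3/4)
5. 3423.913ms @ 21/4 + 489.13ms (3/4)
6. 3913.043ms @ 6 + 978.261ms (3/2)
7. 4891.304ms @ 15/2 + 978.261ms (3/2)

note 6 onset = 6b = 3913.043ms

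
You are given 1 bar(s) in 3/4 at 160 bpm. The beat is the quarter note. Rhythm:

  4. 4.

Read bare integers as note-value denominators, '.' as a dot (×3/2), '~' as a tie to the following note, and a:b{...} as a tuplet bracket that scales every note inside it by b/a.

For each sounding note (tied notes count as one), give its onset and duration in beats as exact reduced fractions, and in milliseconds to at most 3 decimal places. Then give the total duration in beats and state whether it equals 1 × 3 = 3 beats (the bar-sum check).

1) 0.0ms=0b +562.5ms=3/2b
2) 562.5ms=3/2b +562.5ms=3/2b
Σ=3b of 3 (160bpm 3/4) — PASS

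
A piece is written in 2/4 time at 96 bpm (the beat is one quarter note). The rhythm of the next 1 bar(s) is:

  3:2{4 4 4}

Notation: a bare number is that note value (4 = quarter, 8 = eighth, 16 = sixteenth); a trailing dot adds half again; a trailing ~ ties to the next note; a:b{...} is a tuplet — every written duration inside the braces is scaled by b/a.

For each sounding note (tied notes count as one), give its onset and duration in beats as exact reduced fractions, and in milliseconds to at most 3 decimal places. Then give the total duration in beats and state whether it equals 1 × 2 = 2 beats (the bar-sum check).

1) 0.0ms=0b +416.667ms=2/3b
2) 416.667ms=2/3b +416.667ms=2/3b
3) 833.333ms=4/3b +416.667ms=2/3b
Σ=2b of 2 (96bpm 2/4) — PASS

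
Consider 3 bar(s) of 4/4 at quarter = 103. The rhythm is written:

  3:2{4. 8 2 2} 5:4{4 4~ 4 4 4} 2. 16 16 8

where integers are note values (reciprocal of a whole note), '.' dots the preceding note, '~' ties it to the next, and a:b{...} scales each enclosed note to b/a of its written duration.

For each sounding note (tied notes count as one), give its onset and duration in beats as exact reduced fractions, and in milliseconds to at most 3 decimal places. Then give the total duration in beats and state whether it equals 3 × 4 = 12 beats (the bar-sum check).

1) 0.0ms=0b +582.524ms=1b
2) 582.524ms=1b +194.175ms=1/3b
3) 776.699ms=4/3b +776.699ms=4/3b
4) 1553.398ms=8/3b +776.699ms=4/3b
5) 2330.097ms=4b +466.019ms=4/5b
6) 2796.117ms=24/5b +932.039ms=8/5b
7) 3728.155ms=32/5b +466.019ms=4/5b
8) 4194.175ms=36/5b +466.019ms=4/5b
9) 4660.194ms=8b +1747.573ms=3b
10) 6407.767ms=11b +145.631ms=1/4b
11) 6553.398ms=45/4b +145.631ms=1/4b
12) 6699.029ms=23/2b +291.262ms=1/2b
Σ=12b of 12 (103bpm 4/4) — PASS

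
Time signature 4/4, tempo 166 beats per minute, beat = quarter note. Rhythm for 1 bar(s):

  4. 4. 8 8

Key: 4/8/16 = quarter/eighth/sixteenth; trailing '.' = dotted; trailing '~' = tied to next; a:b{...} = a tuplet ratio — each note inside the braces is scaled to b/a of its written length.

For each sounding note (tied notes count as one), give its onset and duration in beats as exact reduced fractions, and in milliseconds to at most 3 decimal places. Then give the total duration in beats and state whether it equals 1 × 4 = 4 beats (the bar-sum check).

1) 0.0ms=0b +542.169ms=3/2b
2) 542.169ms=3/2b +542.169ms=3/2b
3) 1084.337ms=3b +180.723ms=1/2b
4) 1265.06ms=7/2b +180.723ms=1/2b
Σ=4b of 4 (166bpm 4/4) — PASS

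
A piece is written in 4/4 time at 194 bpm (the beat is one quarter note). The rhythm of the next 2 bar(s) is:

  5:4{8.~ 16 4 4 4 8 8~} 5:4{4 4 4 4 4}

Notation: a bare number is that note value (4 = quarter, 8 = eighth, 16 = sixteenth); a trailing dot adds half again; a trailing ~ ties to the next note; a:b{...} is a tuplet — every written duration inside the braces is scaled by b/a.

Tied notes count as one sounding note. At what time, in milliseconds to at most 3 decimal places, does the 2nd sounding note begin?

1. 0.0ms @ 0 + 247.423ms (4/5)
2. 247.423ms @ 4/5 + 247.423ms (4/5)
3. 494.845ms @ 8/5 + 247.423ms (4/5)
4. 742.268ms @ 12/5 + 247.423ms (4/5)
5. 989.691ms @ 16/5 + 123.711ms (2/5)
6. 1113.402ms @ 18/5 + 371.134ms (6/5)
7. 1484.536ms @ 24/5 + 247.423ms (4/5)
8. 1731.959ms @ 28/5 + 247.423ms (4/5)
9. 1979.381ms @ 32/5 + 247.423ms (4/5)
10. 2226.804ms @ 36/5 + 247.423ms (4/5)

note 2 onset = 4/5b = 247.423ms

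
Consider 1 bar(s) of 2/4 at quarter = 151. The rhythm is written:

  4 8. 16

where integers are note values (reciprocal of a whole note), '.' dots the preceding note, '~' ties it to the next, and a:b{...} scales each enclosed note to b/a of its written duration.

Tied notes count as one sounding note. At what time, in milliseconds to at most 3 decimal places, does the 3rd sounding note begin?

1. 0.0ms @ 0 + 397.351ms (1)
2. 397.351ms @ 1 + 298.013ms (3/4)
3. 695.364ms @ 7/4 + 99.338ms (1/4)

note 3 onset = 7/4b = 695.364ms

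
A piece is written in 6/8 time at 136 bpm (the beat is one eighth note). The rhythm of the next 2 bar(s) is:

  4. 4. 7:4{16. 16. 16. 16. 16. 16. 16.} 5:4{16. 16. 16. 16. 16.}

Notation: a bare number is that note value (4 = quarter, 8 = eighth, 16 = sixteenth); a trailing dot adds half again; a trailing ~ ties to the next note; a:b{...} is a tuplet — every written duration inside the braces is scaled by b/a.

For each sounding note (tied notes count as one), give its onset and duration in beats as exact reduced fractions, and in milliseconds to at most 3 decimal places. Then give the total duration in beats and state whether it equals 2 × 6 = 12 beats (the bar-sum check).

1) 0.0ms=0b +1323.529ms=3b
2) 1323.529ms=3b +1323.529ms=3b
3) 2647.059ms=6b +189.076ms=3/7b
4) 2836.134ms=45/7b +189.076ms=3/7b
5) 3025.21ms=48/7b +189.076ms=3/7b
6) 3214.286ms=51/7b +189.076ms=3/7b
7) 3403.361ms=54/7b +189.076ms=3/7b
8) 3592.437ms=57/7b +189.076ms=3/7b
9) 3781.513ms=60/7b +189.076ms=3/7b
10) 3970.588ms=9b +264.706ms=3/5b
11) 4235.294ms=48/5b +264.706ms=3/5b
12) 4500.0ms=51/5b +264.706ms=3/5b
13) 4764.706ms=54/5b +264.706ms=3/5b
14) 5029.412ms=57/5b +264.706ms=3/5b
Σ=12b of 12 (136bpm 6/8) — PASS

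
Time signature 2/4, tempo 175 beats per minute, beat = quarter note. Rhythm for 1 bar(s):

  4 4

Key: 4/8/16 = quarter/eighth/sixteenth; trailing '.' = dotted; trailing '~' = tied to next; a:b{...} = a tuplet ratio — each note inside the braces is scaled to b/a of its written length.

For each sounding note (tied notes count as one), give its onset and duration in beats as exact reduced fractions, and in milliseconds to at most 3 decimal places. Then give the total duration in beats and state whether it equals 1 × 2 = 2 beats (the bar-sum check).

1) 0.0ms=0b +342.857ms=1b
2) 342.857ms=1b +342.857ms=1b
Σ=2b of 2 (175bpm 2/4) — PASS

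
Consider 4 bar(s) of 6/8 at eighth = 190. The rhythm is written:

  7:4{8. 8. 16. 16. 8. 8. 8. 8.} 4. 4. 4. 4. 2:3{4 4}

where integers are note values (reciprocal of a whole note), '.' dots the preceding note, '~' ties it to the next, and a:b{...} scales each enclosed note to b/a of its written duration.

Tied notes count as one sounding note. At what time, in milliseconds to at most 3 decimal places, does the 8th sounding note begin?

note 8 onset = 36/7b = 1624.06ms

1. 0.0ms @ 0 + 270.677ms (6/7)
2. 270.677ms @ 6/7 + 270.677ms (6/7)
3. 541.353ms @ 12/7 + 135.338ms (3/7)
4. 676.692ms @ 15/7 + 135.338ms (3/7)
5. 812.03ms @ 18/7 + 270.677ms (6/7)
6. 1082.707ms @ 24/7 + 270.677ms (6/7)
7. 1353.383ms @ 30/7 + 270.677ms (6/7)
8. 1624.06ms @ 36/7 + 270.677ms (6/7)
9. 1894.737ms @ 6 + 947.368ms (3)
10. 2842.105ms @ 9 + 947.368ms (3)
11. 3789.474ms @ 12 + 947.368ms (3)
12. 4736.842ms @ 15 + 947.368ms (3)
13. 5684.211ms @ 18 + 947.368ms (3)
14. 6631.579ms @ 21 + 947.368ms (3)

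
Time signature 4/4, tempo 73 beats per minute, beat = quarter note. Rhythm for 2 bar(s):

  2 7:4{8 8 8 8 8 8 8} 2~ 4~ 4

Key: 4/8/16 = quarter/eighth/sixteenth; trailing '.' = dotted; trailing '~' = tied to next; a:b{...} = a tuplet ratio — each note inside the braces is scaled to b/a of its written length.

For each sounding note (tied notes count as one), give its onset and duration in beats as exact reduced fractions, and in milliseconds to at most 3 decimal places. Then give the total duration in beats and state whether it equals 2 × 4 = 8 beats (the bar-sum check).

1) 0.0ms=0b +1643.836ms=2b
2) 1643.836ms=2b +234.834ms=2/7b
3) 1878.669ms=16/7b +234.834ms=2/7b
4) 2113.503ms=18/7b +234.834ms=2/7b
5) 2348.337ms=20/7b +234.834ms=2/7b
6) 2583.17ms=22/7b +234.834ms=2/7b
7) 2818.004ms=24/7b +234.834ms=2/7b
8) 3052.838ms=26/7b +234.834ms=2/7b
9) 3287.671ms=4b +3287.671ms=4b
Σ=8b of 8 (73bpm 4/4) — PASS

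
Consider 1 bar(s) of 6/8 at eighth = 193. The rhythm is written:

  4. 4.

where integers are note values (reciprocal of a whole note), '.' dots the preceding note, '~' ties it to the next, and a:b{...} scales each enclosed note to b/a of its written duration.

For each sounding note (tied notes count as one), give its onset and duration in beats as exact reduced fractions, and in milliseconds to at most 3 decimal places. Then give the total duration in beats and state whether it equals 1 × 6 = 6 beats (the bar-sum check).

1) 0.0ms=0b +932.642ms=3b
2) 932.642ms=3b +932.642ms=3b
Σ=6b of 6 (193bpm 6/8) — PASS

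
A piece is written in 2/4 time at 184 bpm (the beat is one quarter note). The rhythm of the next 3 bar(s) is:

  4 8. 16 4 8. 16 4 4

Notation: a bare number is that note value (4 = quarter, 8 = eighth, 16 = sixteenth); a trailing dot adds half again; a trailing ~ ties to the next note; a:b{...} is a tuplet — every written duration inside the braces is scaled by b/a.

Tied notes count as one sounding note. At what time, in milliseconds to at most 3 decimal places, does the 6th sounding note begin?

note 6 onset = 15/4b = 1222.826ms

1. 0.0ms @ 0 + 326.087ms (1)
2. 326.087ms @ 1 + 244.565ms (3/4)
3. 570.652ms @ 7/4 + 81.522ms (1/4)
4. 652.174ms @ 2 + 326.087ms (1)
5. 978.261ms @ 3 + 244.565ms (3/4)
6. 1222.826ms @ 15/4 + 81.522ms (1/4)
7. 1304.348ms @ 4 + 326.087ms (1)
8. 1630.435ms @ 5 + 326.087ms (1)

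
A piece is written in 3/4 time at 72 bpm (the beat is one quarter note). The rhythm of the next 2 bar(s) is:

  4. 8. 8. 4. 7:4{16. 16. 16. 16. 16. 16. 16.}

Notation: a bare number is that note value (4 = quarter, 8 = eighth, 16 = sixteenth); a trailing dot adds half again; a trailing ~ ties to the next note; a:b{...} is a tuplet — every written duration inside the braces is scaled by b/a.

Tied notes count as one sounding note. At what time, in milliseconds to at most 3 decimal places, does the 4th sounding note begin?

note 4 onset = 3b = 2500.0ms

1. 0.0ms @ 0 + 1250.0ms (3/2)
2. 1250.0ms @ 3/2 + 625.0ms (3/4)
3. 1875.0ms @ 9/4 + 625.0ms (3/4)
4. 2500.0ms @ 3 + 1250.0ms (3/2)
5. 3750.0ms @ 9/2 + 178.571ms (3/14)
6. 3928.571ms @ 33/7 + 178.571ms (3/14)
7. 4107.143ms @ 69/14 + 178.571ms (3/14)
8. 4285.714ms @ 36/7 + 178.571ms (3/14)
9. 4464.286ms @ 75/14 + 178.571ms (3/14)
10. 4642.857ms @ 39/7 + 178.571ms (3/14)
11. 4821.429ms @ 81/14 + 178.571ms (3/14)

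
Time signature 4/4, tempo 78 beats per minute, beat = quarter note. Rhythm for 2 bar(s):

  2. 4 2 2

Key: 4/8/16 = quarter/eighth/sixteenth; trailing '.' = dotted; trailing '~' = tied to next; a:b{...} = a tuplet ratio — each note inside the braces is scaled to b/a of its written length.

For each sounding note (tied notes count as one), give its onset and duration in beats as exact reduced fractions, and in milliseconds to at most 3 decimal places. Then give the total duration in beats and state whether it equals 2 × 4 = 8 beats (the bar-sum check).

1) 0.0ms=0b +2307.692ms=3b
2) 2307.692ms=3b +769.231ms=1b
3) 3076.923ms=4b +1538.462ms=2b
4) 4615.385ms=6b +1538.462ms=2b
Σ=8b of 8 (78bpm 4/4) — PASS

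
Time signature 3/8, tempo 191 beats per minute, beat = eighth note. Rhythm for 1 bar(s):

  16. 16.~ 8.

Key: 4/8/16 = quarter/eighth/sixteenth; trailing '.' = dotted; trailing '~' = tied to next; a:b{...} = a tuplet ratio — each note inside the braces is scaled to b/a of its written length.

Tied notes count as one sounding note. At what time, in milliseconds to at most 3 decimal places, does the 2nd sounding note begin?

note 2 onset = 3/4b = 235.602ms

1. 0.0ms @ 0 + 235.602ms (3/4)
2. 235.602ms @ 3/4 + 706.806ms (9/4)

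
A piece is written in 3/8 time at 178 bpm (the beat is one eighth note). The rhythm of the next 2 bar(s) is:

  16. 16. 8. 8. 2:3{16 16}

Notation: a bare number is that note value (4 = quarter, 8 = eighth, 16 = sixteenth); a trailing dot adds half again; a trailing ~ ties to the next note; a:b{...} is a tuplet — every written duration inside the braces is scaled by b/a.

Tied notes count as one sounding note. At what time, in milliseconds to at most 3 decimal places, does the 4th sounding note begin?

note 4 onset = 3b = 1011.236ms

1. 0.0ms @ 0 + 252.809ms (3/4)
2. 252.809ms @ 3/4 + 252.809ms (3/4)
3. 505.618ms @ 3/2 + 505.618ms (3/2)
4. 1011.236ms @ 3 + 505.618ms (3/2)
5. 1516.854ms @ 9/2 + 252.809ms (3/4)
6. 1769.663ms @ 21/4 + 252.809ms (3/4)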